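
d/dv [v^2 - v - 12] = 2*v - 1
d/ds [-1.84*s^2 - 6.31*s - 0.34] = -3.68*s - 6.31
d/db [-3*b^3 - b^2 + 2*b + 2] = -9*b^2 - 2*b + 2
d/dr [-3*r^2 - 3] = -6*r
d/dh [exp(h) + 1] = exp(h)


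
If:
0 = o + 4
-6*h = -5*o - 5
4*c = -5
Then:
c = -5/4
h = -5/2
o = -4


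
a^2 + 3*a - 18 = (a - 3)*(a + 6)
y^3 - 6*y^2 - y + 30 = (y - 5)*(y - 3)*(y + 2)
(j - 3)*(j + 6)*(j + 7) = j^3 + 10*j^2 + 3*j - 126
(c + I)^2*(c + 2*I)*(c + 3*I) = c^4 + 7*I*c^3 - 17*c^2 - 17*I*c + 6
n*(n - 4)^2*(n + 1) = n^4 - 7*n^3 + 8*n^2 + 16*n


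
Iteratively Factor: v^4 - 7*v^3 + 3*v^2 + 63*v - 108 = (v - 3)*(v^3 - 4*v^2 - 9*v + 36) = (v - 3)^2*(v^2 - v - 12) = (v - 3)^2*(v + 3)*(v - 4)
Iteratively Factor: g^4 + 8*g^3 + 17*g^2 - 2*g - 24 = (g + 4)*(g^3 + 4*g^2 + g - 6) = (g - 1)*(g + 4)*(g^2 + 5*g + 6) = (g - 1)*(g + 3)*(g + 4)*(g + 2)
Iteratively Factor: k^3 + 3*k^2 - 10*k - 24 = (k + 2)*(k^2 + k - 12) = (k - 3)*(k + 2)*(k + 4)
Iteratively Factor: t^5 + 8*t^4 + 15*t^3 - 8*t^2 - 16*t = (t + 4)*(t^4 + 4*t^3 - t^2 - 4*t) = t*(t + 4)*(t^3 + 4*t^2 - t - 4) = t*(t + 1)*(t + 4)*(t^2 + 3*t - 4) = t*(t - 1)*(t + 1)*(t + 4)*(t + 4)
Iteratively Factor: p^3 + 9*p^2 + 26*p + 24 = (p + 3)*(p^2 + 6*p + 8) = (p + 2)*(p + 3)*(p + 4)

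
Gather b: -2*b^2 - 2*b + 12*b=-2*b^2 + 10*b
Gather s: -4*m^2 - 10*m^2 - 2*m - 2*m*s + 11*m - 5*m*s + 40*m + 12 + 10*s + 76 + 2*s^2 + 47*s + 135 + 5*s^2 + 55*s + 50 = -14*m^2 + 49*m + 7*s^2 + s*(112 - 7*m) + 273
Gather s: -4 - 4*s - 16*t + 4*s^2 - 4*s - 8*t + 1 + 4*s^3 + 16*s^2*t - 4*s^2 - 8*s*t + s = 4*s^3 + 16*s^2*t + s*(-8*t - 7) - 24*t - 3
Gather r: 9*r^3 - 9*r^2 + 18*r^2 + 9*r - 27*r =9*r^3 + 9*r^2 - 18*r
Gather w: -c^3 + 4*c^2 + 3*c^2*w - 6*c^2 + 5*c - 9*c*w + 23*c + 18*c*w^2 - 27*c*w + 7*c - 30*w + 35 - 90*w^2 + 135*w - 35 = -c^3 - 2*c^2 + 35*c + w^2*(18*c - 90) + w*(3*c^2 - 36*c + 105)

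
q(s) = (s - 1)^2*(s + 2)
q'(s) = (s - 1)^2 + (s + 2)*(2*s - 2)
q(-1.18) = 3.90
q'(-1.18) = 1.18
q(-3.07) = -17.72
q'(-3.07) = 25.27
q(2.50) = 10.12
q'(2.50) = 15.75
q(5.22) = 128.58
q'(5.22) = 78.75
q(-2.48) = -5.81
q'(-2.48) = 15.45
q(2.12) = 5.17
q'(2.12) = 10.48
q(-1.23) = 3.83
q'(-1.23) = 1.54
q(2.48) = 9.81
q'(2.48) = 15.45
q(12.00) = 1694.00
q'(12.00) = 429.00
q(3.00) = 20.00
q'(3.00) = 24.00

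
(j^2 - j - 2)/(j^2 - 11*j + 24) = (j^2 - j - 2)/(j^2 - 11*j + 24)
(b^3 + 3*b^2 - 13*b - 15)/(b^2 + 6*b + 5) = b - 3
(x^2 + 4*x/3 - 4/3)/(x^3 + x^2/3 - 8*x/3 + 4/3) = 1/(x - 1)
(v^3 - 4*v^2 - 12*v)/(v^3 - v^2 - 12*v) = (-v^2 + 4*v + 12)/(-v^2 + v + 12)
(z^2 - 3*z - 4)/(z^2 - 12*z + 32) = (z + 1)/(z - 8)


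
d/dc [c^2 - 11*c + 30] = 2*c - 11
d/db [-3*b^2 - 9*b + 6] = -6*b - 9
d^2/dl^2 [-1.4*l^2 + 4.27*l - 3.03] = -2.80000000000000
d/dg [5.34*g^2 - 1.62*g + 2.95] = 10.68*g - 1.62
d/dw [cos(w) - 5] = -sin(w)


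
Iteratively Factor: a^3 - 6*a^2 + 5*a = (a - 1)*(a^2 - 5*a) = a*(a - 1)*(a - 5)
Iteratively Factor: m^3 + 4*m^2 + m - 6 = (m - 1)*(m^2 + 5*m + 6) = (m - 1)*(m + 2)*(m + 3)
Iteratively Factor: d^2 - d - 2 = (d + 1)*(d - 2)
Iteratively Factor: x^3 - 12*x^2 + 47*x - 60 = (x - 3)*(x^2 - 9*x + 20) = (x - 4)*(x - 3)*(x - 5)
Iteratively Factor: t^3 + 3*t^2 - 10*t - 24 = (t + 4)*(t^2 - t - 6) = (t - 3)*(t + 4)*(t + 2)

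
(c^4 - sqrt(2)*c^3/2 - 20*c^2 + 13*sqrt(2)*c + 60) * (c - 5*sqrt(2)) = c^5 - 11*sqrt(2)*c^4/2 - 15*c^3 + 113*sqrt(2)*c^2 - 70*c - 300*sqrt(2)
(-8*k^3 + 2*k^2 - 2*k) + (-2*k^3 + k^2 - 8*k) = -10*k^3 + 3*k^2 - 10*k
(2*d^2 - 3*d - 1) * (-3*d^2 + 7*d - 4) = -6*d^4 + 23*d^3 - 26*d^2 + 5*d + 4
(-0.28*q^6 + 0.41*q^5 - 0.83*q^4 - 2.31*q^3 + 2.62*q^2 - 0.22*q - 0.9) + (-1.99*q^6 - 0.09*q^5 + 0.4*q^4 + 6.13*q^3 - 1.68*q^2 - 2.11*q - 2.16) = -2.27*q^6 + 0.32*q^5 - 0.43*q^4 + 3.82*q^3 + 0.94*q^2 - 2.33*q - 3.06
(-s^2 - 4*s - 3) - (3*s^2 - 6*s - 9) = -4*s^2 + 2*s + 6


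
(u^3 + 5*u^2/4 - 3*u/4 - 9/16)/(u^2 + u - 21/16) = (4*u^2 + 8*u + 3)/(4*u + 7)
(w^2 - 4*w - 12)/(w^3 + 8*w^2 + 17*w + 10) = (w - 6)/(w^2 + 6*w + 5)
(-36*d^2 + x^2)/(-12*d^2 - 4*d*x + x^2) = (6*d + x)/(2*d + x)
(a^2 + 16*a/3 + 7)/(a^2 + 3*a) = (a + 7/3)/a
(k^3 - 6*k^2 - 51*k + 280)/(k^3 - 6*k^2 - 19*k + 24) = (k^2 + 2*k - 35)/(k^2 + 2*k - 3)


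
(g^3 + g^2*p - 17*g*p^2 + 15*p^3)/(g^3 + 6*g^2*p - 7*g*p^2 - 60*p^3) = (g - p)/(g + 4*p)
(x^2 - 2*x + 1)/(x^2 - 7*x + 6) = (x - 1)/(x - 6)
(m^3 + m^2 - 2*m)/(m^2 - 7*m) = (m^2 + m - 2)/(m - 7)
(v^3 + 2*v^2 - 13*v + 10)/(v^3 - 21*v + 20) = (v - 2)/(v - 4)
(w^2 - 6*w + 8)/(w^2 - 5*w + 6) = (w - 4)/(w - 3)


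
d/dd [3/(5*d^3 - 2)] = -45*d^2/(5*d^3 - 2)^2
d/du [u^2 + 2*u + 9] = 2*u + 2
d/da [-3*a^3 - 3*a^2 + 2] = 3*a*(-3*a - 2)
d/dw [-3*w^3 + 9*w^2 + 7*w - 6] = -9*w^2 + 18*w + 7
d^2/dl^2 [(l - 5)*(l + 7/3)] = 2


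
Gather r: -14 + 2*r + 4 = 2*r - 10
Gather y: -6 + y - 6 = y - 12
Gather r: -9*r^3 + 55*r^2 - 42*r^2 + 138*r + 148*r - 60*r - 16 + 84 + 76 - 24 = -9*r^3 + 13*r^2 + 226*r + 120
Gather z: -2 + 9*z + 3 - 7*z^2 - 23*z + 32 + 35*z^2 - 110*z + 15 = 28*z^2 - 124*z + 48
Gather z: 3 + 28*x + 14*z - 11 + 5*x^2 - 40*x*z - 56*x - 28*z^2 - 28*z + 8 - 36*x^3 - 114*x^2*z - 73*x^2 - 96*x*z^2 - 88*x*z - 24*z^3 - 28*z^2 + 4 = -36*x^3 - 68*x^2 - 28*x - 24*z^3 + z^2*(-96*x - 56) + z*(-114*x^2 - 128*x - 14) + 4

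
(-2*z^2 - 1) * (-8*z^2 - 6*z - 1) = 16*z^4 + 12*z^3 + 10*z^2 + 6*z + 1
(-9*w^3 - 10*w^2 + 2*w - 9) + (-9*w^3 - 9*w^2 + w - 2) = -18*w^3 - 19*w^2 + 3*w - 11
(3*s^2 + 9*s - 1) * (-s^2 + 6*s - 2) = -3*s^4 + 9*s^3 + 49*s^2 - 24*s + 2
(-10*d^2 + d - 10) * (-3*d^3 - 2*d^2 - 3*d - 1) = 30*d^5 + 17*d^4 + 58*d^3 + 27*d^2 + 29*d + 10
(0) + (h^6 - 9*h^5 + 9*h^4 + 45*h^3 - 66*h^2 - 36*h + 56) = h^6 - 9*h^5 + 9*h^4 + 45*h^3 - 66*h^2 - 36*h + 56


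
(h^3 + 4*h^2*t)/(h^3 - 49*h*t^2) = h*(h + 4*t)/(h^2 - 49*t^2)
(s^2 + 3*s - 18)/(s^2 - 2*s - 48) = (s - 3)/(s - 8)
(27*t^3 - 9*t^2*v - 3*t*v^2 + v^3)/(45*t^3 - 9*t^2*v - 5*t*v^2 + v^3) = (3*t - v)/(5*t - v)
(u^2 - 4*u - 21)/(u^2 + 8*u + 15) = (u - 7)/(u + 5)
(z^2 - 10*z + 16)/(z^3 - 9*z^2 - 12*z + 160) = (z - 2)/(z^2 - z - 20)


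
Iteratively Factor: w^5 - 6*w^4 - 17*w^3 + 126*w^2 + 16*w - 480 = (w + 4)*(w^4 - 10*w^3 + 23*w^2 + 34*w - 120) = (w + 2)*(w + 4)*(w^3 - 12*w^2 + 47*w - 60) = (w - 4)*(w + 2)*(w + 4)*(w^2 - 8*w + 15) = (w - 5)*(w - 4)*(w + 2)*(w + 4)*(w - 3)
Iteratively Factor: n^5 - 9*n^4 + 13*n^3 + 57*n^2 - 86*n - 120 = (n + 2)*(n^4 - 11*n^3 + 35*n^2 - 13*n - 60) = (n + 1)*(n + 2)*(n^3 - 12*n^2 + 47*n - 60) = (n - 5)*(n + 1)*(n + 2)*(n^2 - 7*n + 12) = (n - 5)*(n - 4)*(n + 1)*(n + 2)*(n - 3)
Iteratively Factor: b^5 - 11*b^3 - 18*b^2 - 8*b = (b + 2)*(b^4 - 2*b^3 - 7*b^2 - 4*b) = (b - 4)*(b + 2)*(b^3 + 2*b^2 + b) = b*(b - 4)*(b + 2)*(b^2 + 2*b + 1) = b*(b - 4)*(b + 1)*(b + 2)*(b + 1)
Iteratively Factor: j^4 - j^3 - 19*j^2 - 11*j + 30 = (j + 2)*(j^3 - 3*j^2 - 13*j + 15) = (j + 2)*(j + 3)*(j^2 - 6*j + 5) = (j - 5)*(j + 2)*(j + 3)*(j - 1)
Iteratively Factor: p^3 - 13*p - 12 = (p + 1)*(p^2 - p - 12) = (p + 1)*(p + 3)*(p - 4)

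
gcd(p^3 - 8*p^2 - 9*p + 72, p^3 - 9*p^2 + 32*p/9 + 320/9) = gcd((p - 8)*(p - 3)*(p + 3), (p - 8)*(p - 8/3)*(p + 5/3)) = p - 8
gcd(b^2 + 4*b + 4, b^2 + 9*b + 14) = b + 2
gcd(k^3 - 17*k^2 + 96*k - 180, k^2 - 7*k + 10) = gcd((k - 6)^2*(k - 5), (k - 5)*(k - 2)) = k - 5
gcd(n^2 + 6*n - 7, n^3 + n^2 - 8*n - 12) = 1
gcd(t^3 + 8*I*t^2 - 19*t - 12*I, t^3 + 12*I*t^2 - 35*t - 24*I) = t^2 + 4*I*t - 3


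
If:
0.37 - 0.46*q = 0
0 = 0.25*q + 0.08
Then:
No Solution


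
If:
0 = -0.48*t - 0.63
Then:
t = -1.31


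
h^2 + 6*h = h*(h + 6)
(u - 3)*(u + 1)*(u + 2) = u^3 - 7*u - 6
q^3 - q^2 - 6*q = q*(q - 3)*(q + 2)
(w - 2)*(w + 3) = w^2 + w - 6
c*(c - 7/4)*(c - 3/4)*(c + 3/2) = c^4 - c^3 - 39*c^2/16 + 63*c/32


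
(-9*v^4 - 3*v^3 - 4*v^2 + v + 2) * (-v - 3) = 9*v^5 + 30*v^4 + 13*v^3 + 11*v^2 - 5*v - 6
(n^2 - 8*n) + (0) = n^2 - 8*n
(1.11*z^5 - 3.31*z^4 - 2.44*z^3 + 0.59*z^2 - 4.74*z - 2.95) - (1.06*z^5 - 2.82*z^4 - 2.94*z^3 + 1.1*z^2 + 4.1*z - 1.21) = 0.05*z^5 - 0.49*z^4 + 0.5*z^3 - 0.51*z^2 - 8.84*z - 1.74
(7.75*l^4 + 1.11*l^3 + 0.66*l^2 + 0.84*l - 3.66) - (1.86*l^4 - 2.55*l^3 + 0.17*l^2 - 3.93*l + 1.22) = 5.89*l^4 + 3.66*l^3 + 0.49*l^2 + 4.77*l - 4.88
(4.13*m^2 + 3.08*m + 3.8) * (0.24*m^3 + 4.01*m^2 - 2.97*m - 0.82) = 0.9912*m^5 + 17.3005*m^4 + 0.996699999999999*m^3 + 2.7038*m^2 - 13.8116*m - 3.116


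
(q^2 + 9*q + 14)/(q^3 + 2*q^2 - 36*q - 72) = (q + 7)/(q^2 - 36)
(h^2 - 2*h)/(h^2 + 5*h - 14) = h/(h + 7)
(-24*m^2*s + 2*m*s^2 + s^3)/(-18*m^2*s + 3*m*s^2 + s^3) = (-4*m + s)/(-3*m + s)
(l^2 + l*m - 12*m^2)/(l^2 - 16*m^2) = (l - 3*m)/(l - 4*m)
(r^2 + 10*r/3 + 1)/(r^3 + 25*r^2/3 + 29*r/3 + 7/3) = (r + 3)/(r^2 + 8*r + 7)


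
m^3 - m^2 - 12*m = m*(m - 4)*(m + 3)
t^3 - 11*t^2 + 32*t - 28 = (t - 7)*(t - 2)^2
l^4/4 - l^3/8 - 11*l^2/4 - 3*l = l*(l/4 + 1/2)*(l - 4)*(l + 3/2)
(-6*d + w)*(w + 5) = -6*d*w - 30*d + w^2 + 5*w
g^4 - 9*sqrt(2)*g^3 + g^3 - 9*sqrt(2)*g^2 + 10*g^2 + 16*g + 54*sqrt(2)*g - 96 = (g - 2)*(g + 3)*(g - 8*sqrt(2))*(g - sqrt(2))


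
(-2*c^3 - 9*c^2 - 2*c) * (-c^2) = 2*c^5 + 9*c^4 + 2*c^3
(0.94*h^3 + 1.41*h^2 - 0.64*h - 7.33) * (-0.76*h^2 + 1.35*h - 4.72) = -0.7144*h^5 + 0.1974*h^4 - 2.0469*h^3 - 1.9484*h^2 - 6.8747*h + 34.5976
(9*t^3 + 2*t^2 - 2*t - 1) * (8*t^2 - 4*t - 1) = 72*t^5 - 20*t^4 - 33*t^3 - 2*t^2 + 6*t + 1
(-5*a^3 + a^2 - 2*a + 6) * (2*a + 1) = -10*a^4 - 3*a^3 - 3*a^2 + 10*a + 6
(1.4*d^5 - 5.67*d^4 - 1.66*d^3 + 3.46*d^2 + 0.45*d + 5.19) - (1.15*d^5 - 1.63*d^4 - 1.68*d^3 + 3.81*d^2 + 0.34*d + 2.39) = 0.25*d^5 - 4.04*d^4 + 0.02*d^3 - 0.35*d^2 + 0.11*d + 2.8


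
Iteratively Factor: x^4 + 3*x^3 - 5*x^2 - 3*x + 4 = (x + 1)*(x^3 + 2*x^2 - 7*x + 4) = (x - 1)*(x + 1)*(x^2 + 3*x - 4) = (x - 1)^2*(x + 1)*(x + 4)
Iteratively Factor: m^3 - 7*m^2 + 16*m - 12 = (m - 3)*(m^2 - 4*m + 4) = (m - 3)*(m - 2)*(m - 2)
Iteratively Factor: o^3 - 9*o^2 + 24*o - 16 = (o - 4)*(o^2 - 5*o + 4) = (o - 4)*(o - 1)*(o - 4)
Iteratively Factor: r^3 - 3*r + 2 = (r - 1)*(r^2 + r - 2) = (r - 1)*(r + 2)*(r - 1)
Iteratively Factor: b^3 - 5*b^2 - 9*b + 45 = (b - 5)*(b^2 - 9) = (b - 5)*(b - 3)*(b + 3)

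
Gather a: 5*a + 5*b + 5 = 5*a + 5*b + 5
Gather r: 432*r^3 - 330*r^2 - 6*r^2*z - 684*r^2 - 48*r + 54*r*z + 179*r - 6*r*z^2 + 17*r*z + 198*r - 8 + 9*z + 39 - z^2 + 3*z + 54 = 432*r^3 + r^2*(-6*z - 1014) + r*(-6*z^2 + 71*z + 329) - z^2 + 12*z + 85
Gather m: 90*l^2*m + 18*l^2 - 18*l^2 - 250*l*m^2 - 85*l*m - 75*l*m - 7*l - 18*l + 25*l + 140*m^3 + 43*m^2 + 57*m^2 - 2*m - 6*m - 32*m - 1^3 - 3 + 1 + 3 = 140*m^3 + m^2*(100 - 250*l) + m*(90*l^2 - 160*l - 40)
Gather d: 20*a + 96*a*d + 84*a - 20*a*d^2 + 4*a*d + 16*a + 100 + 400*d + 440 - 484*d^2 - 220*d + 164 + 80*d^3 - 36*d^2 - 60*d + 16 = 120*a + 80*d^3 + d^2*(-20*a - 520) + d*(100*a + 120) + 720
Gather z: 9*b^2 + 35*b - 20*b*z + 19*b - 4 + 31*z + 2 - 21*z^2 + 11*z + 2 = 9*b^2 + 54*b - 21*z^2 + z*(42 - 20*b)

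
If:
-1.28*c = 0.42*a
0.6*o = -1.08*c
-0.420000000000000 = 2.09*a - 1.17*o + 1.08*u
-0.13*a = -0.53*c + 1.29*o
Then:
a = 0.00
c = 0.00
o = 0.00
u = -0.39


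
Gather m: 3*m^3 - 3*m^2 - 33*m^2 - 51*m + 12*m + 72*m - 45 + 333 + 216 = 3*m^3 - 36*m^2 + 33*m + 504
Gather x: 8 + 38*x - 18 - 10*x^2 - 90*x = -10*x^2 - 52*x - 10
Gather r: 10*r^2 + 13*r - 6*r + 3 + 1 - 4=10*r^2 + 7*r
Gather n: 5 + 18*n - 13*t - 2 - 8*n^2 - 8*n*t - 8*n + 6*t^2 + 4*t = -8*n^2 + n*(10 - 8*t) + 6*t^2 - 9*t + 3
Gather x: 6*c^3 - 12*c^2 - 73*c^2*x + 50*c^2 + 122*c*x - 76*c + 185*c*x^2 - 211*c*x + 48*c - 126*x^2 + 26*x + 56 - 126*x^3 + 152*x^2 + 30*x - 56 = 6*c^3 + 38*c^2 - 28*c - 126*x^3 + x^2*(185*c + 26) + x*(-73*c^2 - 89*c + 56)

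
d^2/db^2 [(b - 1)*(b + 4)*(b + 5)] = 6*b + 16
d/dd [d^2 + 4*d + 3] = 2*d + 4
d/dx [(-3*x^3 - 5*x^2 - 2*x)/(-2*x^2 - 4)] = (3*x^4 + 16*x^2 + 20*x + 4)/(2*(x^4 + 4*x^2 + 4))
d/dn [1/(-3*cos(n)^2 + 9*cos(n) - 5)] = 3*(3 - 2*cos(n))*sin(n)/(3*cos(n)^2 - 9*cos(n) + 5)^2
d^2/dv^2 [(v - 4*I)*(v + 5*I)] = 2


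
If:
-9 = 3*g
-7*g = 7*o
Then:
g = -3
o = 3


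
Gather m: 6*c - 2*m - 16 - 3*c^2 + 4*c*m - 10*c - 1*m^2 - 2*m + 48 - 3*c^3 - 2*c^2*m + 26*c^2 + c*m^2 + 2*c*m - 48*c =-3*c^3 + 23*c^2 - 52*c + m^2*(c - 1) + m*(-2*c^2 + 6*c - 4) + 32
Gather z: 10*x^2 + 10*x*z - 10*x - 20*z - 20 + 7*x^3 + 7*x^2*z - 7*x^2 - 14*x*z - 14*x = 7*x^3 + 3*x^2 - 24*x + z*(7*x^2 - 4*x - 20) - 20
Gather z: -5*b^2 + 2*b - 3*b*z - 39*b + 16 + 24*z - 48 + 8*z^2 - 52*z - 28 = -5*b^2 - 37*b + 8*z^2 + z*(-3*b - 28) - 60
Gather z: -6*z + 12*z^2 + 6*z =12*z^2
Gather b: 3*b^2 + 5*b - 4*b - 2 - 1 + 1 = 3*b^2 + b - 2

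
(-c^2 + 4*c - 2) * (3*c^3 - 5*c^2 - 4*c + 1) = -3*c^5 + 17*c^4 - 22*c^3 - 7*c^2 + 12*c - 2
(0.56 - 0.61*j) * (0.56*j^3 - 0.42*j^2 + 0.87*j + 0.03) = -0.3416*j^4 + 0.5698*j^3 - 0.7659*j^2 + 0.4689*j + 0.0168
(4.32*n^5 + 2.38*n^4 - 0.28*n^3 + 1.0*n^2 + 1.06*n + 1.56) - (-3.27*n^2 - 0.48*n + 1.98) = 4.32*n^5 + 2.38*n^4 - 0.28*n^3 + 4.27*n^2 + 1.54*n - 0.42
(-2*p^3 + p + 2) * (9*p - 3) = -18*p^4 + 6*p^3 + 9*p^2 + 15*p - 6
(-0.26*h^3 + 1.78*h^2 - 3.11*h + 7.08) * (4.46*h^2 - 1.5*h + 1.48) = -1.1596*h^5 + 8.3288*h^4 - 16.9254*h^3 + 38.8762*h^2 - 15.2228*h + 10.4784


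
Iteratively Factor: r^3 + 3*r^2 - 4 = (r + 2)*(r^2 + r - 2) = (r - 1)*(r + 2)*(r + 2)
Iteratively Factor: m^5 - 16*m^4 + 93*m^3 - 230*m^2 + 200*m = (m - 4)*(m^4 - 12*m^3 + 45*m^2 - 50*m) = (m - 5)*(m - 4)*(m^3 - 7*m^2 + 10*m) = m*(m - 5)*(m - 4)*(m^2 - 7*m + 10) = m*(m - 5)^2*(m - 4)*(m - 2)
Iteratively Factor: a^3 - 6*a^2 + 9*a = (a - 3)*(a^2 - 3*a) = a*(a - 3)*(a - 3)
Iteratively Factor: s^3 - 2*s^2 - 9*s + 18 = (s + 3)*(s^2 - 5*s + 6) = (s - 2)*(s + 3)*(s - 3)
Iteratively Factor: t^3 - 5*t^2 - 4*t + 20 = (t - 2)*(t^2 - 3*t - 10) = (t - 2)*(t + 2)*(t - 5)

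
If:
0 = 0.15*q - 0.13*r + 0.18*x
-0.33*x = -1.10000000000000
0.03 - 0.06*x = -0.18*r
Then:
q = -3.18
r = 0.94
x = 3.33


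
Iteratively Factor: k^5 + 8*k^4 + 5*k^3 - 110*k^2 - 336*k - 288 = (k + 2)*(k^4 + 6*k^3 - 7*k^2 - 96*k - 144) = (k + 2)*(k + 4)*(k^3 + 2*k^2 - 15*k - 36) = (k + 2)*(k + 3)*(k + 4)*(k^2 - k - 12) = (k + 2)*(k + 3)^2*(k + 4)*(k - 4)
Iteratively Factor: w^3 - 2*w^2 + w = (w - 1)*(w^2 - w) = w*(w - 1)*(w - 1)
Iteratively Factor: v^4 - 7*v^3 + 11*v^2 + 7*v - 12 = (v - 4)*(v^3 - 3*v^2 - v + 3) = (v - 4)*(v - 3)*(v^2 - 1) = (v - 4)*(v - 3)*(v - 1)*(v + 1)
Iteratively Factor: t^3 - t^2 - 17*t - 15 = (t + 1)*(t^2 - 2*t - 15) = (t - 5)*(t + 1)*(t + 3)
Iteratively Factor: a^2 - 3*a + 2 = (a - 2)*(a - 1)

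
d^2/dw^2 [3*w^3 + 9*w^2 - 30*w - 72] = 18*w + 18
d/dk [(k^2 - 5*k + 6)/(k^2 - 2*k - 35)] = (3*k^2 - 82*k + 187)/(k^4 - 4*k^3 - 66*k^2 + 140*k + 1225)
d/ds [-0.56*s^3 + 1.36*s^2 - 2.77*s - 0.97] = -1.68*s^2 + 2.72*s - 2.77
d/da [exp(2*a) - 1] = 2*exp(2*a)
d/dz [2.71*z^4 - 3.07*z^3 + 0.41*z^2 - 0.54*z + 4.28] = 10.84*z^3 - 9.21*z^2 + 0.82*z - 0.54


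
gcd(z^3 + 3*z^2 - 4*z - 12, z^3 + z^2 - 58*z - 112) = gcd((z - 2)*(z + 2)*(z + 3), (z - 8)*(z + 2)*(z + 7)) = z + 2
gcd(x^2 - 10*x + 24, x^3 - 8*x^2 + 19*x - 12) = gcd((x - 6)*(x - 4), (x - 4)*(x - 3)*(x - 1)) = x - 4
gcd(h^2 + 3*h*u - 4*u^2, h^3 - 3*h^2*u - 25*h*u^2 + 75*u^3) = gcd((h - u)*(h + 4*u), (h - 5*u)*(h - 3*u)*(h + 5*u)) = 1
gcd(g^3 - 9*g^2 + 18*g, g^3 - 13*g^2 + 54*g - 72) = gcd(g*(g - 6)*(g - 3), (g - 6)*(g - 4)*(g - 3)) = g^2 - 9*g + 18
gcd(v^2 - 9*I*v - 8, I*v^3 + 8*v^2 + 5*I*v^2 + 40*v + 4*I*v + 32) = v - 8*I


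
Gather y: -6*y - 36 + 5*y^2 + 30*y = 5*y^2 + 24*y - 36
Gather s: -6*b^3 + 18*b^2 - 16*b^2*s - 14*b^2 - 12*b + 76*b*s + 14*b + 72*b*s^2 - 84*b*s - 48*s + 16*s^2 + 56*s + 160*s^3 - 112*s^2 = -6*b^3 + 4*b^2 + 2*b + 160*s^3 + s^2*(72*b - 96) + s*(-16*b^2 - 8*b + 8)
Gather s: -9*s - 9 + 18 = 9 - 9*s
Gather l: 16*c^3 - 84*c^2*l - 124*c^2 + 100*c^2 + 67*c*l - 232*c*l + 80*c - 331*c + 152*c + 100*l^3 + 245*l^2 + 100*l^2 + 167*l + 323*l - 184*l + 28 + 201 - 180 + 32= 16*c^3 - 24*c^2 - 99*c + 100*l^3 + 345*l^2 + l*(-84*c^2 - 165*c + 306) + 81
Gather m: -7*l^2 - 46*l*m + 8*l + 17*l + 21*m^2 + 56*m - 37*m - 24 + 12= -7*l^2 + 25*l + 21*m^2 + m*(19 - 46*l) - 12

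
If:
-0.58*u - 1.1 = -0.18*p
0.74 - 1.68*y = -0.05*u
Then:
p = 108.266666666667*y - 41.5777777777778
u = 33.6*y - 14.8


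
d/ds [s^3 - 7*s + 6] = 3*s^2 - 7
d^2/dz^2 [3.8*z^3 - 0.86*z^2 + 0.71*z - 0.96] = 22.8*z - 1.72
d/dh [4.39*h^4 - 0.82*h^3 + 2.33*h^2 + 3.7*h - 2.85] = 17.56*h^3 - 2.46*h^2 + 4.66*h + 3.7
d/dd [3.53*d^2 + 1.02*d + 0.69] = 7.06*d + 1.02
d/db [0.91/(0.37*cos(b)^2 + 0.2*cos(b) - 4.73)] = (0.6734*cos(b) + 0.182)*sin(b)/(0.37*cos(b)^2 + 0.2*cos(b) - 4.73)^2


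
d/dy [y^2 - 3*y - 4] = 2*y - 3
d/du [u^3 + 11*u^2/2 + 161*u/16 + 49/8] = 3*u^2 + 11*u + 161/16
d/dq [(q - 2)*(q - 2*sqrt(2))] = 2*q - 2*sqrt(2) - 2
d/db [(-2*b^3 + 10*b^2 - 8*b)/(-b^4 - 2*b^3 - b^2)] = 2*(-b^3 + 11*b^2 - 12*b - 4)/(b^2*(b^3 + 3*b^2 + 3*b + 1))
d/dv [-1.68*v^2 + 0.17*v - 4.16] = 0.17 - 3.36*v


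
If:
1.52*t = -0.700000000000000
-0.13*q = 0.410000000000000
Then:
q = -3.15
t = -0.46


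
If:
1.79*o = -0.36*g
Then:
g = -4.97222222222222*o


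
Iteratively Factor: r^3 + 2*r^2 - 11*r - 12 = (r + 4)*(r^2 - 2*r - 3) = (r + 1)*(r + 4)*(r - 3)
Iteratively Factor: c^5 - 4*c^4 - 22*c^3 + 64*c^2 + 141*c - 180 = (c + 3)*(c^4 - 7*c^3 - c^2 + 67*c - 60) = (c - 4)*(c + 3)*(c^3 - 3*c^2 - 13*c + 15) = (c - 4)*(c - 1)*(c + 3)*(c^2 - 2*c - 15) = (c - 5)*(c - 4)*(c - 1)*(c + 3)*(c + 3)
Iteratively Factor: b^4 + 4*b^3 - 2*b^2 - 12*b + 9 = (b - 1)*(b^3 + 5*b^2 + 3*b - 9) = (b - 1)*(b + 3)*(b^2 + 2*b - 3) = (b - 1)*(b + 3)^2*(b - 1)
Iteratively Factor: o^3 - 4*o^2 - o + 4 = (o - 1)*(o^2 - 3*o - 4) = (o - 1)*(o + 1)*(o - 4)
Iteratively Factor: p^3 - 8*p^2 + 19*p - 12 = (p - 4)*(p^2 - 4*p + 3) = (p - 4)*(p - 3)*(p - 1)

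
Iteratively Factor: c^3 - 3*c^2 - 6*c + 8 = (c - 4)*(c^2 + c - 2) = (c - 4)*(c + 2)*(c - 1)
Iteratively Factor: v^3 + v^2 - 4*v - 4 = (v - 2)*(v^2 + 3*v + 2) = (v - 2)*(v + 2)*(v + 1)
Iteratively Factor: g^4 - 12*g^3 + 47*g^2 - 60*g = (g - 5)*(g^3 - 7*g^2 + 12*g) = g*(g - 5)*(g^2 - 7*g + 12) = g*(g - 5)*(g - 4)*(g - 3)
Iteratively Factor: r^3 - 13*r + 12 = (r - 1)*(r^2 + r - 12) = (r - 1)*(r + 4)*(r - 3)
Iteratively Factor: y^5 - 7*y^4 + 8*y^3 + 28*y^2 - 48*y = (y + 2)*(y^4 - 9*y^3 + 26*y^2 - 24*y) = (y - 4)*(y + 2)*(y^3 - 5*y^2 + 6*y) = y*(y - 4)*(y + 2)*(y^2 - 5*y + 6) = y*(y - 4)*(y - 2)*(y + 2)*(y - 3)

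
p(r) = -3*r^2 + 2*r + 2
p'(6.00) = -34.00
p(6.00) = -94.00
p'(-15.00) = 92.00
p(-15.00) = -703.00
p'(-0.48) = 4.88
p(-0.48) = 0.35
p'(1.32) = -5.92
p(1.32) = -0.59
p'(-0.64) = 5.84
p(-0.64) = -0.51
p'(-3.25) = 21.50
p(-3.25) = -36.19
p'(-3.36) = 22.16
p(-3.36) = -38.59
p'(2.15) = -10.90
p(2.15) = -7.57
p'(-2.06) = 14.36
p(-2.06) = -14.85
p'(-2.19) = 15.14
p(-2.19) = -16.77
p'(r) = 2 - 6*r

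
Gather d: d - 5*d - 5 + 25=20 - 4*d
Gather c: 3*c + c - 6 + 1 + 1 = 4*c - 4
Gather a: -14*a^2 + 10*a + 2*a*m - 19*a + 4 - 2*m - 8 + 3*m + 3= -14*a^2 + a*(2*m - 9) + m - 1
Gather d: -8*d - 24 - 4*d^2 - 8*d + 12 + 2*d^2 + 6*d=-2*d^2 - 10*d - 12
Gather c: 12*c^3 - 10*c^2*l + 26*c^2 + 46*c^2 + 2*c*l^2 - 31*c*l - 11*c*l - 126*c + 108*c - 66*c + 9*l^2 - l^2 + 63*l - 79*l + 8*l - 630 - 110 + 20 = 12*c^3 + c^2*(72 - 10*l) + c*(2*l^2 - 42*l - 84) + 8*l^2 - 8*l - 720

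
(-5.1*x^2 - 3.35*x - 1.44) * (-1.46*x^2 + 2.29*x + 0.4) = 7.446*x^4 - 6.788*x^3 - 7.6091*x^2 - 4.6376*x - 0.576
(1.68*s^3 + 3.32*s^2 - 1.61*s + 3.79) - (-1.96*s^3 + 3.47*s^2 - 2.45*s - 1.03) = 3.64*s^3 - 0.15*s^2 + 0.84*s + 4.82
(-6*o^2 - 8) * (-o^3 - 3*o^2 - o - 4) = 6*o^5 + 18*o^4 + 14*o^3 + 48*o^2 + 8*o + 32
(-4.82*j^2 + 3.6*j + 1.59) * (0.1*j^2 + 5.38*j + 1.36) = -0.482*j^4 - 25.5716*j^3 + 12.9718*j^2 + 13.4502*j + 2.1624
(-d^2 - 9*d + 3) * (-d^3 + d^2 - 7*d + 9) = d^5 + 8*d^4 - 5*d^3 + 57*d^2 - 102*d + 27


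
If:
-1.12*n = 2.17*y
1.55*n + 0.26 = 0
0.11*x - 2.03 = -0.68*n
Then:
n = -0.17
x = 19.49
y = 0.09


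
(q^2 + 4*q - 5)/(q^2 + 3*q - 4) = (q + 5)/(q + 4)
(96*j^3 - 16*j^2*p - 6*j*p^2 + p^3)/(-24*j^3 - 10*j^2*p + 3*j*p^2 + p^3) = (24*j^2 - 10*j*p + p^2)/(-6*j^2 - j*p + p^2)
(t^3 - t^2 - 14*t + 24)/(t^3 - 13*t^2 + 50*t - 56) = (t^2 + t - 12)/(t^2 - 11*t + 28)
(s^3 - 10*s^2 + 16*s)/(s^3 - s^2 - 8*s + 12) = s*(s - 8)/(s^2 + s - 6)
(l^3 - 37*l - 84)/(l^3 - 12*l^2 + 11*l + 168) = (l + 4)/(l - 8)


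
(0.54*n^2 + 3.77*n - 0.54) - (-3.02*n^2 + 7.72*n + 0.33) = 3.56*n^2 - 3.95*n - 0.87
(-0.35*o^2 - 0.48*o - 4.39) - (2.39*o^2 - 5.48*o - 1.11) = -2.74*o^2 + 5.0*o - 3.28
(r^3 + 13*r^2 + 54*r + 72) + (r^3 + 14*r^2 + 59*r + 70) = 2*r^3 + 27*r^2 + 113*r + 142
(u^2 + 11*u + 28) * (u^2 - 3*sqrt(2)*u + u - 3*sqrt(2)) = u^4 - 3*sqrt(2)*u^3 + 12*u^3 - 36*sqrt(2)*u^2 + 39*u^2 - 117*sqrt(2)*u + 28*u - 84*sqrt(2)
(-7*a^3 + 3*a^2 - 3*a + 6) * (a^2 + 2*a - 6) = -7*a^5 - 11*a^4 + 45*a^3 - 18*a^2 + 30*a - 36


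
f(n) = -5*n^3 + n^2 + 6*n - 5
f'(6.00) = -522.00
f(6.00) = -1013.00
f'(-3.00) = -135.00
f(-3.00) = 121.00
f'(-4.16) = -261.90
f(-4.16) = 347.30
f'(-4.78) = -346.29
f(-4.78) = 535.25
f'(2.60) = -90.20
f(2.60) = -70.52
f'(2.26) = -66.09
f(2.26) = -44.05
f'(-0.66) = -1.85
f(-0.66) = -7.09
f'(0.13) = 6.01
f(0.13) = -4.21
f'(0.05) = 6.06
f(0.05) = -4.70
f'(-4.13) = -258.11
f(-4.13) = 339.50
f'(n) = -15*n^2 + 2*n + 6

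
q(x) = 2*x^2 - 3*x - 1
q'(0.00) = -3.00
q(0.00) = -1.00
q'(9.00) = 33.00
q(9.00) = 134.00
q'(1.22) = 1.88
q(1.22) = -1.68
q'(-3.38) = -16.52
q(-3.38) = 31.99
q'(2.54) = 7.16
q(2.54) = 4.28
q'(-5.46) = -24.84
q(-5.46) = 75.00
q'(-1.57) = -9.28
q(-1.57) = 8.64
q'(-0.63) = -5.52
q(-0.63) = 1.68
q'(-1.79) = -10.16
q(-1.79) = 10.78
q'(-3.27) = -16.08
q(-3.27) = 30.20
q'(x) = 4*x - 3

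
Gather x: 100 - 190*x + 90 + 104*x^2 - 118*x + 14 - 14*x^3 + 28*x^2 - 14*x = -14*x^3 + 132*x^2 - 322*x + 204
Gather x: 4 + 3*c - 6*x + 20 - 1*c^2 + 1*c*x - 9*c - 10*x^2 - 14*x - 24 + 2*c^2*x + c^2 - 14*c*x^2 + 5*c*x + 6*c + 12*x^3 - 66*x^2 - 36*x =12*x^3 + x^2*(-14*c - 76) + x*(2*c^2 + 6*c - 56)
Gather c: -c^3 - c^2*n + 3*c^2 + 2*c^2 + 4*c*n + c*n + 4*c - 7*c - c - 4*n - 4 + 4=-c^3 + c^2*(5 - n) + c*(5*n - 4) - 4*n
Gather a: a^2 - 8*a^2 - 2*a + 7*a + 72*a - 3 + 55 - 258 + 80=-7*a^2 + 77*a - 126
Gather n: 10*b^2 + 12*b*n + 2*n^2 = 10*b^2 + 12*b*n + 2*n^2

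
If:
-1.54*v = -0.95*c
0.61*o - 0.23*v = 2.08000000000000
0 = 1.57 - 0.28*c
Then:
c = 5.61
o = 4.71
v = 3.46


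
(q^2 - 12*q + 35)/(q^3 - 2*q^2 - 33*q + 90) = (q - 7)/(q^2 + 3*q - 18)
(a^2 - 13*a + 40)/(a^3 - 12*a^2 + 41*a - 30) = (a - 8)/(a^2 - 7*a + 6)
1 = 1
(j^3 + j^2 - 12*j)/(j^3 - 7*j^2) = (j^2 + j - 12)/(j*(j - 7))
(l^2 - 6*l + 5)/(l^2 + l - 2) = (l - 5)/(l + 2)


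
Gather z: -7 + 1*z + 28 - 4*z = 21 - 3*z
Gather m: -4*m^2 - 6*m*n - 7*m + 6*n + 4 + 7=-4*m^2 + m*(-6*n - 7) + 6*n + 11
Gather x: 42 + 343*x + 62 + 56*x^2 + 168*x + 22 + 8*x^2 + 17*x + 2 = 64*x^2 + 528*x + 128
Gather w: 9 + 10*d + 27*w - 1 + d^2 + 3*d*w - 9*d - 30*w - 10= d^2 + d + w*(3*d - 3) - 2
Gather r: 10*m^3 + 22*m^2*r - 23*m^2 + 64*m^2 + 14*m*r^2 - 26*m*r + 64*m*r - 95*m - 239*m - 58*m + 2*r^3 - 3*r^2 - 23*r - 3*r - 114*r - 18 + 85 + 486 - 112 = 10*m^3 + 41*m^2 - 392*m + 2*r^3 + r^2*(14*m - 3) + r*(22*m^2 + 38*m - 140) + 441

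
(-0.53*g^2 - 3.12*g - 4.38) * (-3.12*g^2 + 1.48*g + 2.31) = 1.6536*g^4 + 8.95*g^3 + 7.8237*g^2 - 13.6896*g - 10.1178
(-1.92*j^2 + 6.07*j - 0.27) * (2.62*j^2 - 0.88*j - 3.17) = -5.0304*j^4 + 17.593*j^3 + 0.037399999999999*j^2 - 19.0043*j + 0.8559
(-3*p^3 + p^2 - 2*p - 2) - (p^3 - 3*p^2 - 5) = -4*p^3 + 4*p^2 - 2*p + 3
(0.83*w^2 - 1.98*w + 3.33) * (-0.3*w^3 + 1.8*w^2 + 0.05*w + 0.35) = -0.249*w^5 + 2.088*w^4 - 4.5215*w^3 + 6.1855*w^2 - 0.5265*w + 1.1655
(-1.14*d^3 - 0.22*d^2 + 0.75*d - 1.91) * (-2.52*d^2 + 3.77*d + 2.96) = 2.8728*d^5 - 3.7434*d^4 - 6.0938*d^3 + 6.9895*d^2 - 4.9807*d - 5.6536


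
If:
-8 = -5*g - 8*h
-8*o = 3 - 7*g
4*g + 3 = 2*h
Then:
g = -4/21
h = 47/42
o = -13/24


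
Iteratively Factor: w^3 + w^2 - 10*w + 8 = (w + 4)*(w^2 - 3*w + 2) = (w - 2)*(w + 4)*(w - 1)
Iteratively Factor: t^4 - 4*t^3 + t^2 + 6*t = (t - 2)*(t^3 - 2*t^2 - 3*t) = (t - 2)*(t + 1)*(t^2 - 3*t) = (t - 3)*(t - 2)*(t + 1)*(t)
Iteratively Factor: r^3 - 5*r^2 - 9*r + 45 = (r - 3)*(r^2 - 2*r - 15) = (r - 5)*(r - 3)*(r + 3)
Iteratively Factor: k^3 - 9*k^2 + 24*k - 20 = (k - 2)*(k^2 - 7*k + 10) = (k - 2)^2*(k - 5)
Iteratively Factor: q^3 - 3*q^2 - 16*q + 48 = (q + 4)*(q^2 - 7*q + 12) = (q - 3)*(q + 4)*(q - 4)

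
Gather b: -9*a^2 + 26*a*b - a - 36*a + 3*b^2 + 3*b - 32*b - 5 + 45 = -9*a^2 - 37*a + 3*b^2 + b*(26*a - 29) + 40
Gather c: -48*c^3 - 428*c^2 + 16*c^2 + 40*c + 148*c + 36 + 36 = -48*c^3 - 412*c^2 + 188*c + 72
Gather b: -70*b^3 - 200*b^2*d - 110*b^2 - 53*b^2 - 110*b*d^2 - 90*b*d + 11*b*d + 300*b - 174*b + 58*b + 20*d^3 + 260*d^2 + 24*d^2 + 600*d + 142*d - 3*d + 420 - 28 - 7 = -70*b^3 + b^2*(-200*d - 163) + b*(-110*d^2 - 79*d + 184) + 20*d^3 + 284*d^2 + 739*d + 385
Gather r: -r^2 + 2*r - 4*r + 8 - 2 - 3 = -r^2 - 2*r + 3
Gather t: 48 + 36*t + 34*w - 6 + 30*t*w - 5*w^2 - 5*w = t*(30*w + 36) - 5*w^2 + 29*w + 42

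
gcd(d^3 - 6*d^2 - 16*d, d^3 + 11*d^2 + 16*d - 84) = 1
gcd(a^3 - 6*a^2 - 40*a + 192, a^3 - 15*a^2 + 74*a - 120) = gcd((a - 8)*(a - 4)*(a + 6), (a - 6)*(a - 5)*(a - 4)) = a - 4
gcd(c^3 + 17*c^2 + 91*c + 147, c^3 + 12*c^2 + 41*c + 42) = c^2 + 10*c + 21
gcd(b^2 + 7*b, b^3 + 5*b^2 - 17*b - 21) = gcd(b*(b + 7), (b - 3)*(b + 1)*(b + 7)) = b + 7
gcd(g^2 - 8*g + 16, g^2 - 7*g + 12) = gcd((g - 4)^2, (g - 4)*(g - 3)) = g - 4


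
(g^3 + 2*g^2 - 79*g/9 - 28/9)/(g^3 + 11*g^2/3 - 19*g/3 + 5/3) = (9*g^3 + 18*g^2 - 79*g - 28)/(3*(3*g^3 + 11*g^2 - 19*g + 5))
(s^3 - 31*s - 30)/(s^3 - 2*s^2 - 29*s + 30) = (s + 1)/(s - 1)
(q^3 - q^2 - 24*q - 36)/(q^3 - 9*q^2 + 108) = (q + 2)/(q - 6)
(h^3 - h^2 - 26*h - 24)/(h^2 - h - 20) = (h^2 - 5*h - 6)/(h - 5)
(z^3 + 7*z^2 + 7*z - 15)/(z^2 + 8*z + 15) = z - 1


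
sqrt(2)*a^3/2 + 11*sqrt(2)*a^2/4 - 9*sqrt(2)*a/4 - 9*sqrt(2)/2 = (a - 3/2)*(a + 6)*(sqrt(2)*a/2 + sqrt(2)/2)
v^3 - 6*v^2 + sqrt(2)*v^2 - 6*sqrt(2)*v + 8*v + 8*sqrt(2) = (v - 4)*(v - 2)*(v + sqrt(2))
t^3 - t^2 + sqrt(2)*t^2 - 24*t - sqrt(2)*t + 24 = (t - 1)*(t - 3*sqrt(2))*(t + 4*sqrt(2))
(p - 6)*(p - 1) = p^2 - 7*p + 6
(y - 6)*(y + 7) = y^2 + y - 42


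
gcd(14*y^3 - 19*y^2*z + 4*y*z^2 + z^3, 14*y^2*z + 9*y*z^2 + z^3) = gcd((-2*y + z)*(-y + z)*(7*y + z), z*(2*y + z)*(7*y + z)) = 7*y + z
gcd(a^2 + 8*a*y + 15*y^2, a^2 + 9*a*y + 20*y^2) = a + 5*y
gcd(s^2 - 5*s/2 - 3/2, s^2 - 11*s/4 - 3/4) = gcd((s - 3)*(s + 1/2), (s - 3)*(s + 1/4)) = s - 3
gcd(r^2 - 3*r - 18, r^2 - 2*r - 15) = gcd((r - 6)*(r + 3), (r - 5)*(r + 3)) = r + 3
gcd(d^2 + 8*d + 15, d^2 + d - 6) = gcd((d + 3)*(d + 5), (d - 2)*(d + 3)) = d + 3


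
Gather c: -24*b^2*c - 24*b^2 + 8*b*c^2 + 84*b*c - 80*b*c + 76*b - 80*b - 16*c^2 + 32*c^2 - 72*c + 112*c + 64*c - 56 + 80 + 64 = -24*b^2 - 4*b + c^2*(8*b + 16) + c*(-24*b^2 + 4*b + 104) + 88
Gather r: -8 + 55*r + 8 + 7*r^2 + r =7*r^2 + 56*r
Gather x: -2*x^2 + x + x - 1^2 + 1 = -2*x^2 + 2*x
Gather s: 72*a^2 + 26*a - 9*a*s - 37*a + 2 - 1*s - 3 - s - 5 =72*a^2 - 11*a + s*(-9*a - 2) - 6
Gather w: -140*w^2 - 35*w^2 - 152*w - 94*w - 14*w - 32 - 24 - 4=-175*w^2 - 260*w - 60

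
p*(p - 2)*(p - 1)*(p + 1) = p^4 - 2*p^3 - p^2 + 2*p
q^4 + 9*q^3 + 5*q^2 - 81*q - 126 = (q - 3)*(q + 2)*(q + 3)*(q + 7)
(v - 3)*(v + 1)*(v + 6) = v^3 + 4*v^2 - 15*v - 18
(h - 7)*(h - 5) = h^2 - 12*h + 35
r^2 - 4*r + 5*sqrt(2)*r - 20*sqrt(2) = (r - 4)*(r + 5*sqrt(2))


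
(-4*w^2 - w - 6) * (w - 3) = -4*w^3 + 11*w^2 - 3*w + 18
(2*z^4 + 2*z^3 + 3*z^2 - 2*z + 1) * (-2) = -4*z^4 - 4*z^3 - 6*z^2 + 4*z - 2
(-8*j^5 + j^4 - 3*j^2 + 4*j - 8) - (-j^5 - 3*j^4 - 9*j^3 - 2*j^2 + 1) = -7*j^5 + 4*j^4 + 9*j^3 - j^2 + 4*j - 9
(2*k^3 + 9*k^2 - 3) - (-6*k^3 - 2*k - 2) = 8*k^3 + 9*k^2 + 2*k - 1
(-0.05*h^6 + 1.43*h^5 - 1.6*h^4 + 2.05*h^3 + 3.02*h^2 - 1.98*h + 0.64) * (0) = 0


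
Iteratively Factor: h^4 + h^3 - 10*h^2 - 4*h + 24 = (h - 2)*(h^3 + 3*h^2 - 4*h - 12) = (h - 2)^2*(h^2 + 5*h + 6) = (h - 2)^2*(h + 3)*(h + 2)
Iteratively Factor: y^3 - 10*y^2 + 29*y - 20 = (y - 4)*(y^2 - 6*y + 5) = (y - 5)*(y - 4)*(y - 1)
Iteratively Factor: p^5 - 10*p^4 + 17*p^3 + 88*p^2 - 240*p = (p - 4)*(p^4 - 6*p^3 - 7*p^2 + 60*p) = (p - 5)*(p - 4)*(p^3 - p^2 - 12*p) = (p - 5)*(p - 4)^2*(p^2 + 3*p) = (p - 5)*(p - 4)^2*(p + 3)*(p)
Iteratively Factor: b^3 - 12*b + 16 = (b + 4)*(b^2 - 4*b + 4) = (b - 2)*(b + 4)*(b - 2)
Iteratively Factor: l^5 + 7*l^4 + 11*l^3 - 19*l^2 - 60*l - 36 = (l + 1)*(l^4 + 6*l^3 + 5*l^2 - 24*l - 36) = (l - 2)*(l + 1)*(l^3 + 8*l^2 + 21*l + 18) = (l - 2)*(l + 1)*(l + 3)*(l^2 + 5*l + 6) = (l - 2)*(l + 1)*(l + 2)*(l + 3)*(l + 3)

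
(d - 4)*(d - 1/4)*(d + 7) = d^3 + 11*d^2/4 - 115*d/4 + 7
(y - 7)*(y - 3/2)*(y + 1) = y^3 - 15*y^2/2 + 2*y + 21/2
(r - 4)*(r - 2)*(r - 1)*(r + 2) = r^4 - 5*r^3 + 20*r - 16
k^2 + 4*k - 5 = (k - 1)*(k + 5)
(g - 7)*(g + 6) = g^2 - g - 42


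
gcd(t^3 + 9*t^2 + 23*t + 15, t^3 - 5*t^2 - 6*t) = t + 1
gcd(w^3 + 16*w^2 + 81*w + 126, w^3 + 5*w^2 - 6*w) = w + 6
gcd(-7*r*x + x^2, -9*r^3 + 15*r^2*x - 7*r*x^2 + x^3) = 1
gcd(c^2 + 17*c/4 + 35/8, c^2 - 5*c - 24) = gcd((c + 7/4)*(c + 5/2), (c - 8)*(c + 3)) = 1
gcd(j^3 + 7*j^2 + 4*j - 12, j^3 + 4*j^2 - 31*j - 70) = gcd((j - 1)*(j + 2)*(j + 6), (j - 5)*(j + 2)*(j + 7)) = j + 2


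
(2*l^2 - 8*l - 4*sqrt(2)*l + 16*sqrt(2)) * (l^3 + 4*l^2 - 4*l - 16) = 2*l^5 - 4*sqrt(2)*l^4 - 40*l^3 + 80*sqrt(2)*l^2 + 128*l - 256*sqrt(2)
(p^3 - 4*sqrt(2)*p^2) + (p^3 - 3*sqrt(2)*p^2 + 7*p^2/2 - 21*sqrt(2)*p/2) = 2*p^3 - 7*sqrt(2)*p^2 + 7*p^2/2 - 21*sqrt(2)*p/2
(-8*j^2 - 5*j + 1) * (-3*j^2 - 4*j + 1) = 24*j^4 + 47*j^3 + 9*j^2 - 9*j + 1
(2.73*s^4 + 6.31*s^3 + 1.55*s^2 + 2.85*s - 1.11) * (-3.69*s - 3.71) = -10.0737*s^5 - 33.4122*s^4 - 29.1296*s^3 - 16.267*s^2 - 6.4776*s + 4.1181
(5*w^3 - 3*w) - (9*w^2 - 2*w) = 5*w^3 - 9*w^2 - w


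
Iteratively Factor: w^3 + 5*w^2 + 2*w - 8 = (w + 2)*(w^2 + 3*w - 4) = (w + 2)*(w + 4)*(w - 1)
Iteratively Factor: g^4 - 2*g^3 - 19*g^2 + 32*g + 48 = (g + 1)*(g^3 - 3*g^2 - 16*g + 48) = (g + 1)*(g + 4)*(g^2 - 7*g + 12) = (g - 3)*(g + 1)*(g + 4)*(g - 4)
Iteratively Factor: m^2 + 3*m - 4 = (m - 1)*(m + 4)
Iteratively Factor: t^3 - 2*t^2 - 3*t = (t)*(t^2 - 2*t - 3) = t*(t + 1)*(t - 3)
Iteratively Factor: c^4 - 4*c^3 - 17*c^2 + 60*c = (c - 3)*(c^3 - c^2 - 20*c) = c*(c - 3)*(c^2 - c - 20) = c*(c - 3)*(c + 4)*(c - 5)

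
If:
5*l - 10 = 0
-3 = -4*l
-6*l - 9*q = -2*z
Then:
No Solution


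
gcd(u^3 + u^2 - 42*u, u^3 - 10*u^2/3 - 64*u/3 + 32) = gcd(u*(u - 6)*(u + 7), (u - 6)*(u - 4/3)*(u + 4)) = u - 6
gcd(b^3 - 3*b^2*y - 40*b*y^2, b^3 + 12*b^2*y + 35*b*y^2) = b^2 + 5*b*y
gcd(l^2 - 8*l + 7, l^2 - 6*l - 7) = l - 7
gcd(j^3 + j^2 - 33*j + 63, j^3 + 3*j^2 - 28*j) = j + 7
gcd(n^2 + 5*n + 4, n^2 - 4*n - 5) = n + 1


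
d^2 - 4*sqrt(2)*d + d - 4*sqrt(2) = (d + 1)*(d - 4*sqrt(2))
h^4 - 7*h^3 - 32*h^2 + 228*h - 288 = (h - 8)*(h - 3)*(h - 2)*(h + 6)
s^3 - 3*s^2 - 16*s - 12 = (s - 6)*(s + 1)*(s + 2)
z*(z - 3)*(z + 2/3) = z^3 - 7*z^2/3 - 2*z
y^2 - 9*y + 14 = (y - 7)*(y - 2)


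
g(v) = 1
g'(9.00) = 0.00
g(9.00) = 1.00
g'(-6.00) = 0.00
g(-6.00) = 1.00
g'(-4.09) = 0.00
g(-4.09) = 1.00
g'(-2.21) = 0.00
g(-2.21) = 1.00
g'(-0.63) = 0.00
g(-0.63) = 1.00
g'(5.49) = 0.00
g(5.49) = 1.00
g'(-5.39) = 0.00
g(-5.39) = 1.00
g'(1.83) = 0.00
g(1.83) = 1.00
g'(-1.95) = 0.00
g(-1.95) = 1.00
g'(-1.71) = 0.00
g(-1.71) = 1.00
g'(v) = 0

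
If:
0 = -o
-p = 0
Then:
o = 0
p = 0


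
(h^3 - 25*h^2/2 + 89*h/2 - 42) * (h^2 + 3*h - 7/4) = h^5 - 19*h^4/2 + 21*h^3/4 + 907*h^2/8 - 1631*h/8 + 147/2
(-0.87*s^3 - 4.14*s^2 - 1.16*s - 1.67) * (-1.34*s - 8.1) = 1.1658*s^4 + 12.5946*s^3 + 35.0884*s^2 + 11.6338*s + 13.527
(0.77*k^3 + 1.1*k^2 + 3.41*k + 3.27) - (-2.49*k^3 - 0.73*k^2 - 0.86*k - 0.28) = 3.26*k^3 + 1.83*k^2 + 4.27*k + 3.55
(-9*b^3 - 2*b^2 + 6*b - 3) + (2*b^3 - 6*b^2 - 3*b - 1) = -7*b^3 - 8*b^2 + 3*b - 4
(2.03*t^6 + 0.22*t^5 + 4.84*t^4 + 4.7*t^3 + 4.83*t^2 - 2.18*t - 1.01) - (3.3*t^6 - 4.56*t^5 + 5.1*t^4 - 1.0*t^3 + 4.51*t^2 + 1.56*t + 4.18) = -1.27*t^6 + 4.78*t^5 - 0.26*t^4 + 5.7*t^3 + 0.32*t^2 - 3.74*t - 5.19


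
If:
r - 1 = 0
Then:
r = 1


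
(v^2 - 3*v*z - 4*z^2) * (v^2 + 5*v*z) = v^4 + 2*v^3*z - 19*v^2*z^2 - 20*v*z^3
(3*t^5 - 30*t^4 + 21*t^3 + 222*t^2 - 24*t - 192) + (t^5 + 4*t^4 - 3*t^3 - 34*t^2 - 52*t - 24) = 4*t^5 - 26*t^4 + 18*t^3 + 188*t^2 - 76*t - 216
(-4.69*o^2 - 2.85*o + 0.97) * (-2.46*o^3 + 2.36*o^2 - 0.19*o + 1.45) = 11.5374*o^5 - 4.0574*o^4 - 8.2211*o^3 - 3.9698*o^2 - 4.3168*o + 1.4065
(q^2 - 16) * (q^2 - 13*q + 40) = q^4 - 13*q^3 + 24*q^2 + 208*q - 640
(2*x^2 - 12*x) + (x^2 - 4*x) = 3*x^2 - 16*x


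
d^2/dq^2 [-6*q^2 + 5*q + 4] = -12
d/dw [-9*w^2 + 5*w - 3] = 5 - 18*w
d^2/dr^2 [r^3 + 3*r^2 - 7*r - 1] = 6*r + 6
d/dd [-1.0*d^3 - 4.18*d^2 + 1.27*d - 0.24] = -3.0*d^2 - 8.36*d + 1.27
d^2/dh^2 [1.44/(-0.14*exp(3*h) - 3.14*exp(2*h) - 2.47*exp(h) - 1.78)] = (-1.44*(0.42*exp(2*h) + 6.28*exp(h) + 2.47)*(0.84*exp(2*h) + 12.56*exp(h) + 4.94)*exp(h) + (1.8144*exp(2*h) + 18.0864*exp(h) + 3.5568)*(0.14*exp(3*h) + 3.14*exp(2*h) + 2.47*exp(h) + 1.78))*exp(h)/(0.14*exp(3*h) + 3.14*exp(2*h) + 2.47*exp(h) + 1.78)^3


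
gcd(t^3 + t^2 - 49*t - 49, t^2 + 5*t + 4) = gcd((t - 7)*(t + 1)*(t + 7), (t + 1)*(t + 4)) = t + 1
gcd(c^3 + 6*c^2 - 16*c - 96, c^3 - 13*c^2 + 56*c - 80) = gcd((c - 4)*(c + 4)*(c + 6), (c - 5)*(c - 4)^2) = c - 4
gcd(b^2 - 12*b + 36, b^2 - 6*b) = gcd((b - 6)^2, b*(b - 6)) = b - 6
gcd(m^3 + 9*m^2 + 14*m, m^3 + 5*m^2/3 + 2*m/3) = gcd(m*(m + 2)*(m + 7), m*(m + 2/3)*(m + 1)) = m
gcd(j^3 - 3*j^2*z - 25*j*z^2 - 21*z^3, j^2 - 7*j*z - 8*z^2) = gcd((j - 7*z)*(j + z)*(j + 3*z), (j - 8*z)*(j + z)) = j + z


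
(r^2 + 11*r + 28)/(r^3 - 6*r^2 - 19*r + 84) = (r + 7)/(r^2 - 10*r + 21)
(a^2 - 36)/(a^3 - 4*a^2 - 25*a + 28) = (a^2 - 36)/(a^3 - 4*a^2 - 25*a + 28)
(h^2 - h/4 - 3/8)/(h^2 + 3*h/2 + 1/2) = (h - 3/4)/(h + 1)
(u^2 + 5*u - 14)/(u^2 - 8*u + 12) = (u + 7)/(u - 6)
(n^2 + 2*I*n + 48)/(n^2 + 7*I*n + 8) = (n - 6*I)/(n - I)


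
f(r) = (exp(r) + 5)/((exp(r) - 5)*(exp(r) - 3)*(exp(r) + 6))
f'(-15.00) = 0.00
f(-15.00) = 0.06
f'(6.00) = 0.00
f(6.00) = 0.00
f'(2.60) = -0.03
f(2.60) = 0.01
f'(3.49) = -0.00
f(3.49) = 0.00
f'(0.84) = 2.06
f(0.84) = 0.48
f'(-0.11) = 0.07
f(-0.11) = 0.10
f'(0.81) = 1.63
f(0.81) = 0.42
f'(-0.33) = 0.04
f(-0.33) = 0.09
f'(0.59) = 0.48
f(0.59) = 0.23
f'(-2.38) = 0.00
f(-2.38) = 0.06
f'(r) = -(exp(r) + 5)*exp(r)/((exp(r) - 5)*(exp(r) - 3)*(exp(r) + 6)^2) + exp(r)/((exp(r) - 5)*(exp(r) - 3)*(exp(r) + 6)) - (exp(r) + 5)*exp(r)/((exp(r) - 5)*(exp(r) - 3)^2*(exp(r) + 6)) - (exp(r) + 5)*exp(r)/((exp(r) - 5)^2*(exp(r) - 3)*(exp(r) + 6)) = (-2*exp(3*r) - 13*exp(2*r) + 20*exp(r) + 255)*exp(r)/(exp(6*r) - 4*exp(5*r) - 62*exp(4*r) + 312*exp(3*r) + 729*exp(2*r) - 5940*exp(r) + 8100)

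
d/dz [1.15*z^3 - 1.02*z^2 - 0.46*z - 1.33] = 3.45*z^2 - 2.04*z - 0.46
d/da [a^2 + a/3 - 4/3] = 2*a + 1/3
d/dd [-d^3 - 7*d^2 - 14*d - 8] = -3*d^2 - 14*d - 14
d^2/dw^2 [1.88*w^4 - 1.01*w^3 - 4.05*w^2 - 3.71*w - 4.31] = 22.56*w^2 - 6.06*w - 8.1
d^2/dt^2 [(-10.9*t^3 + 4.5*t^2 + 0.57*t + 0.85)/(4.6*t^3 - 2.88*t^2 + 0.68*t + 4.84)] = (-98.3663999999999*t^6 + 276.9384*t^5 + 2998.19904*t^4 - 1873.244384*t^3 + 67.0824*t^2 - 1607.896416*t + 231.561152)/(97.336*t^9 - 182.8224*t^8 + 157.62912*t^7 + 229.303488*t^6 - 361.420224*t^5 + 207.276672*t^4 + 266.715776*t^3 - 195.683136*t^2 + 47.788224*t + 113.379904)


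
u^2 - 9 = (u - 3)*(u + 3)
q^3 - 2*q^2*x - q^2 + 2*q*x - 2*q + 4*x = (q - 2)*(q + 1)*(q - 2*x)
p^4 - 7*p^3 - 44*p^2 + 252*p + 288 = (p - 8)*(p - 6)*(p + 1)*(p + 6)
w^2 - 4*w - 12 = (w - 6)*(w + 2)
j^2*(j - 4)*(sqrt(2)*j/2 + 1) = sqrt(2)*j^4/2 - 2*sqrt(2)*j^3 + j^3 - 4*j^2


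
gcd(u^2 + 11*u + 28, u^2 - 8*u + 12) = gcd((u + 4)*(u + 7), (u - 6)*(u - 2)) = 1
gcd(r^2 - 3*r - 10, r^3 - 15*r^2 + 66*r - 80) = r - 5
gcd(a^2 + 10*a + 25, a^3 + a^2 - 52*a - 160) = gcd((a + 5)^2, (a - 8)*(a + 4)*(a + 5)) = a + 5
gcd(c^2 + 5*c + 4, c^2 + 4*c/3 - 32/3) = c + 4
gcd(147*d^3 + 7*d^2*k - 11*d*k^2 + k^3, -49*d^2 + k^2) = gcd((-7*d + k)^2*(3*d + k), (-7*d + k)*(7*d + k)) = 7*d - k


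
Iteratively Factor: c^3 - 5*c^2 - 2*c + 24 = (c + 2)*(c^2 - 7*c + 12) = (c - 4)*(c + 2)*(c - 3)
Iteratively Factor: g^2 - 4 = (g - 2)*(g + 2)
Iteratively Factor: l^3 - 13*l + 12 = (l + 4)*(l^2 - 4*l + 3) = (l - 3)*(l + 4)*(l - 1)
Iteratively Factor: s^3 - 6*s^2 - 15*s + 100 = (s - 5)*(s^2 - s - 20) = (s - 5)^2*(s + 4)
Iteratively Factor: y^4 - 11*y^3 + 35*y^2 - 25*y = (y - 1)*(y^3 - 10*y^2 + 25*y) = (y - 5)*(y - 1)*(y^2 - 5*y) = y*(y - 5)*(y - 1)*(y - 5)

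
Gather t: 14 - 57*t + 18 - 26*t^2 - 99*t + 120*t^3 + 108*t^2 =120*t^3 + 82*t^2 - 156*t + 32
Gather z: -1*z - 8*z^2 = -8*z^2 - z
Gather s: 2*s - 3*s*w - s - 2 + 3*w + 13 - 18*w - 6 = s*(1 - 3*w) - 15*w + 5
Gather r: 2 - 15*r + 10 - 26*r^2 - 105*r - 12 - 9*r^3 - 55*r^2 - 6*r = -9*r^3 - 81*r^2 - 126*r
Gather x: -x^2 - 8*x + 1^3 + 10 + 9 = -x^2 - 8*x + 20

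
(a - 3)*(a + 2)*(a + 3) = a^3 + 2*a^2 - 9*a - 18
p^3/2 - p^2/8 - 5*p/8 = p*(p/2 + 1/2)*(p - 5/4)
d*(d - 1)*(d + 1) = d^3 - d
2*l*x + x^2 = x*(2*l + x)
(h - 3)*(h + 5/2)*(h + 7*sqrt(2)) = h^3 - h^2/2 + 7*sqrt(2)*h^2 - 15*h/2 - 7*sqrt(2)*h/2 - 105*sqrt(2)/2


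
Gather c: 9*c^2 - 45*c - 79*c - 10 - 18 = 9*c^2 - 124*c - 28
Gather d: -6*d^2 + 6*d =-6*d^2 + 6*d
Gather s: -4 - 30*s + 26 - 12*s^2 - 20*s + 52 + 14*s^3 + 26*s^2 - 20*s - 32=14*s^3 + 14*s^2 - 70*s + 42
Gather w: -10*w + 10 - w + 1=11 - 11*w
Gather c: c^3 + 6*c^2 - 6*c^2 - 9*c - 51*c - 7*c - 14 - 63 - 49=c^3 - 67*c - 126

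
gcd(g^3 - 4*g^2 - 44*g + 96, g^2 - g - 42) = g + 6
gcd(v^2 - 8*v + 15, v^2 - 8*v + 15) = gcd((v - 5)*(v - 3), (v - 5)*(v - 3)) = v^2 - 8*v + 15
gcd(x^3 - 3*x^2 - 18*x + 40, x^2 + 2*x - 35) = x - 5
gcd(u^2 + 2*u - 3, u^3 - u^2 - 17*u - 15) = u + 3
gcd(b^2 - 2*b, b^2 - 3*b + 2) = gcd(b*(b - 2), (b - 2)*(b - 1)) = b - 2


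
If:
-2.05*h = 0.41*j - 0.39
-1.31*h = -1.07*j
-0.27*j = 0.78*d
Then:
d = -0.06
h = 0.15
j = 0.19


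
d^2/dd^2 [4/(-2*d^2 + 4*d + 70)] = 4*(-d^2 + 2*d + 4*(d - 1)^2 + 35)/(-d^2 + 2*d + 35)^3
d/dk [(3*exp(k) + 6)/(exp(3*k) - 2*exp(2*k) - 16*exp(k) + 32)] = 3*((exp(k) + 2)*(-3*exp(2*k) + 4*exp(k) + 16) + exp(3*k) - 2*exp(2*k) - 16*exp(k) + 32)*exp(k)/(exp(3*k) - 2*exp(2*k) - 16*exp(k) + 32)^2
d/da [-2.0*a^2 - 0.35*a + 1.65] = -4.0*a - 0.35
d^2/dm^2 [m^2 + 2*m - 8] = 2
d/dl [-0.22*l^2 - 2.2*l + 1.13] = -0.44*l - 2.2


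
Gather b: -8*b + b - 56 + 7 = -7*b - 49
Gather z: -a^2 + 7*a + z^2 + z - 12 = -a^2 + 7*a + z^2 + z - 12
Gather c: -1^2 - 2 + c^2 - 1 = c^2 - 4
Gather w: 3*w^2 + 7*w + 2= 3*w^2 + 7*w + 2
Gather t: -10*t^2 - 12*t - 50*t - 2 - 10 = -10*t^2 - 62*t - 12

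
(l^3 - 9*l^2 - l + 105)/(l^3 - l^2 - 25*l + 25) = (l^2 - 4*l - 21)/(l^2 + 4*l - 5)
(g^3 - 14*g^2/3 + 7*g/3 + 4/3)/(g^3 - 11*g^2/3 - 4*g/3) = (g - 1)/g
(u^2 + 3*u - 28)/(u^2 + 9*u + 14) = (u - 4)/(u + 2)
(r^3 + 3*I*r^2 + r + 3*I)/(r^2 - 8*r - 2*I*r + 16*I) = (r^3 + 3*I*r^2 + r + 3*I)/(r^2 - 8*r - 2*I*r + 16*I)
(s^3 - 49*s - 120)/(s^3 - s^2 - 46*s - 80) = (s + 3)/(s + 2)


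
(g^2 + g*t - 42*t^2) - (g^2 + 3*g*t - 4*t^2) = -2*g*t - 38*t^2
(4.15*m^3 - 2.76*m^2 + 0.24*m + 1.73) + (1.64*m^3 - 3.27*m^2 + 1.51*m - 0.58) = 5.79*m^3 - 6.03*m^2 + 1.75*m + 1.15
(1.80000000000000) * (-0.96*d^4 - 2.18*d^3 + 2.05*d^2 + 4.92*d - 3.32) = -1.728*d^4 - 3.924*d^3 + 3.69*d^2 + 8.856*d - 5.976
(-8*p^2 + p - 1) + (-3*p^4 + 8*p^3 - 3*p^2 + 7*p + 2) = -3*p^4 + 8*p^3 - 11*p^2 + 8*p + 1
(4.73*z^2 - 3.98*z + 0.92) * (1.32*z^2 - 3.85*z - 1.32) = 6.2436*z^4 - 23.4641*z^3 + 10.2938*z^2 + 1.7116*z - 1.2144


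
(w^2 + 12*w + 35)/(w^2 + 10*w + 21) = (w + 5)/(w + 3)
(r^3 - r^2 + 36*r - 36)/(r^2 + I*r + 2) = (r^3 - r^2 + 36*r - 36)/(r^2 + I*r + 2)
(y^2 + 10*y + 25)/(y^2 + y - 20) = (y + 5)/(y - 4)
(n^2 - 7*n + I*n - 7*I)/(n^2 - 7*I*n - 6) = (n^2 + n*(-7 + I) - 7*I)/(n^2 - 7*I*n - 6)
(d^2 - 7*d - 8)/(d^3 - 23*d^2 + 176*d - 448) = (d + 1)/(d^2 - 15*d + 56)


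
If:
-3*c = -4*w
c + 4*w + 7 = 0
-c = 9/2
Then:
No Solution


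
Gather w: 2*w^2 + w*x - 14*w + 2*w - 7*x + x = 2*w^2 + w*(x - 12) - 6*x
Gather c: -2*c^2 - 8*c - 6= -2*c^2 - 8*c - 6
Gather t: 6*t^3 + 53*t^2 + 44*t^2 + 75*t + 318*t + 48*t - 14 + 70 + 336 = 6*t^3 + 97*t^2 + 441*t + 392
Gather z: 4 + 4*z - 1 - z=3*z + 3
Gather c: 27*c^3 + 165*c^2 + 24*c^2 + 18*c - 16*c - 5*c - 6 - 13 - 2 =27*c^3 + 189*c^2 - 3*c - 21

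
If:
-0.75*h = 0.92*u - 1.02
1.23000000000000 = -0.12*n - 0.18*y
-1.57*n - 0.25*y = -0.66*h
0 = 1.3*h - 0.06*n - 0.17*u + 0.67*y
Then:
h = 4.49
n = 3.33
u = -2.55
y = -9.05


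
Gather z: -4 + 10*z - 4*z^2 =-4*z^2 + 10*z - 4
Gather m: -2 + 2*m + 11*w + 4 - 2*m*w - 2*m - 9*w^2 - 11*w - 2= -2*m*w - 9*w^2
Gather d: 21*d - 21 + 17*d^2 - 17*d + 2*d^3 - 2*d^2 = 2*d^3 + 15*d^2 + 4*d - 21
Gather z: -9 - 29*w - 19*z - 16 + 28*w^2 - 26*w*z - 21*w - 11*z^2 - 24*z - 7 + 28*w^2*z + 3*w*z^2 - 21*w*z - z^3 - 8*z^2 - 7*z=28*w^2 - 50*w - z^3 + z^2*(3*w - 19) + z*(28*w^2 - 47*w - 50) - 32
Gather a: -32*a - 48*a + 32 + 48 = 80 - 80*a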